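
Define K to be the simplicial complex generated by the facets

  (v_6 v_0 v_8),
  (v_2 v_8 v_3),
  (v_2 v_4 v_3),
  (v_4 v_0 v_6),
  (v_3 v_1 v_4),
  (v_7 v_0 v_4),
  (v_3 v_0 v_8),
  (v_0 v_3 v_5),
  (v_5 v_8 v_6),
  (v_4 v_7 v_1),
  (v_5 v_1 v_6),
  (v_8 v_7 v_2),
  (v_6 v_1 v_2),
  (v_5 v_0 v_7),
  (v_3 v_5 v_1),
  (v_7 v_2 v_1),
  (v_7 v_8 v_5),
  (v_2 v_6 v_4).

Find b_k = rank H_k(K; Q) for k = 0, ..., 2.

K has 9 vertices, 27 edges, 18 triangles.
rank ∂_0 = 0, rank ∂_1 = 8 ⇒ b_0 = 9 − 0 − 8 = 1; all invariant factors of ∂_1 are 1 so no torsion. So H_0 ≅ Z.
rank ∂_1 = 8, rank ∂_2 = 18 ⇒ b_1 = 27 − 8 − 18 = 1; ∂_2 has invariant factor(s) [2] giving torsion. So H_1 ≅ Z × Z/2.
rank ∂_2 = 18, rank ∂_3 = 0 ⇒ b_2 = 18 − 18 − 0 = 0. So H_2 ≅ 0.

b_0 = 1, b_1 = 1, b_2 = 0.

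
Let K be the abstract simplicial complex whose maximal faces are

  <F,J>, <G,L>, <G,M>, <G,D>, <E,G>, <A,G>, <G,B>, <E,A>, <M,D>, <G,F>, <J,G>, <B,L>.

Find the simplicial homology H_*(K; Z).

H_0 = Z,  H_1 = Z^4.

K has 9 vertices, 12 edges.
rank ∂_0 = 0, rank ∂_1 = 8 ⇒ b_0 = 9 − 0 − 8 = 1; all invariant factors of ∂_1 are 1 so no torsion. So H_0 ≅ Z.
rank ∂_1 = 8, rank ∂_2 = 0 ⇒ b_1 = 12 − 8 − 0 = 4. So H_1 ≅ Z^4.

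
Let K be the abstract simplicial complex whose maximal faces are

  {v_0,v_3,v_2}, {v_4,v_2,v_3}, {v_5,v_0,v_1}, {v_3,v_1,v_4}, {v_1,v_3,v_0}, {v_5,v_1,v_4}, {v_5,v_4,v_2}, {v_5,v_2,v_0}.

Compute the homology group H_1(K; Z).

We work with the vertex ordering v_0 < v_1 < v_2 < v_3 < v_4 < v_5. The simplices of K, each written with vertices in increasing order, are:

  0-simplices (6): [v_0], [v_1], [v_2], [v_3], [v_4], [v_5]
  1-simplices (12): [v_0,v_1], [v_0,v_2], [v_0,v_3], [v_0,v_5], [v_1,v_3], [v_1,v_4], [v_1,v_5], [v_2,v_3], [v_2,v_4], [v_2,v_5], [v_3,v_4], [v_4,v_5]
  2-simplices (8): [v_0,v_1,v_3], [v_0,v_1,v_5], [v_0,v_2,v_3], [v_0,v_2,v_5], [v_1,v_3,v_4], [v_1,v_4,v_5], [v_2,v_3,v_4], [v_2,v_4,v_5]

so the chain groups are C_0 ≅ Z^6, C_1 ≅ Z^12, C_2 ≅ Z^8.

∂_1: C_1 → C_0 sends each edge [p,q] (with p < q) to q − p.
This gives a 6×12 integer matrix of rank 5; reducing to Smith normal form yields diagonal entries (1,1,1,1,1).

Boundary ∂_2: C_2 → C_1 sends each 2-simplex [p,q,r] to [q,r] − [p,r] + [p,q]. For instance
  ∂[v_0,v_1,v_3] = [v_1,v_3] − [v_0,v_3] + [v_0,v_1],
  ∂[v_1,v_3,v_4] = [v_3,v_4] − [v_1,v_4] + [v_1,v_3].
As a 12×8 matrix over Z this has rank 7, with invariant factors (1,1,1,1,1,1,1).

Now H_k = ker ∂_k / im ∂_{k+1}, so:

  H_1: rank ker ∂_1 − rank ∂_2 = (12 − 5) − 7 = 0, and the invariant factors of ∂_2 are all 1, so H_1 ≅ 0.

(K is a triangulation of the 2-sphere S^2.)

H_1 = 0.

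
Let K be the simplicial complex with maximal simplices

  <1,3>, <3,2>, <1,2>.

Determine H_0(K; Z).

We work with the vertex ordering 1 < 2 < 3. The simplices of K, each written with vertices in increasing order, are:

  0-simplices (3): [1], [2], [3]
  1-simplices (3): [1,2], [1,3], [2,3]

giving chain groups C_0 ≅ Z^3, C_1 ≅ Z^3.

∂_1: C_1 → C_0 maps an edge to its endpoints' difference, ∂[p,q] = q − p. For instance
  ∂[1,3] = [3] − [1].
The 3×3 boundary matrix has rank 2 and Smith normal form diag(1,1).

Reading off H_k = ker ∂_k / im ∂_{k+1}:

  H_0: rank C_0 − rank ∂_1 = 3 − 2 = 1, and the invariant factors of ∂_1 are all 1, so H_0 = Z.

H_0 ≅ Z.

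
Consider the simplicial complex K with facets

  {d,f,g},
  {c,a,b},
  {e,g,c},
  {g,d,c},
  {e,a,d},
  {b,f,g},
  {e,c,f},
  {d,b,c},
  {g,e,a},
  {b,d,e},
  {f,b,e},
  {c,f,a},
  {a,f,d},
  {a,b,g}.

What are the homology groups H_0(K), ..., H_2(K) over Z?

Fix the vertex order a < b < c < d < e < f < g and write every simplex with vertices in increasing order. Then dim K = 2 and the simplices of K are:

  0-simplices (7): a, b, c, d, e, f, g
  1-simplices (21): ab, ac, ad, ae, af, ag, bc, bd, be, bf, bg, cd, ce, cf, cg, de, df, dg, ef, eg, fg
  2-simplices (14): abc, abg, acf, ade, adf, aeg, bcd, bde, bef, bfg, cdg, cef, ceg, dfg

so the chain groups are C_0 ≅ Z^7, C_1 ≅ Z^21, C_2 ≅ Z^14.

∂_1: C_1 → C_0 sends each edge [p,q] (with p < q) to q − p.
As a 7×21 matrix over Z this has rank 6, with invariant factors (1,1,1,1,1,1).

Boundary ∂_2: C_2 → C_1 acts by ∂[p,q,r] = [q,r] − [p,r] + [p,q]. For instance
  ∂acf = cf − af + ac,
  ∂aeg = eg − ag + ae.
As a 21×14 matrix over Z this has rank 13, with invariant factors (1,1,1,1,1,1,1,1,1,1,1,1,1).

Computing H_k = (kernel of ∂_k) / (image of ∂_{k+1}):

  H_0: rank C_0 − rank ∂_1 = 7 − 6 = 1, and the invariant factors of ∂_1 are all 1, so H_0 = Z.
  H_1: rank ker ∂_1 − rank ∂_2 = (21 − 6) − 13 = 2, and the invariant factors of ∂_2 are all 1, so H_1 = Z^2.
  H_2: rank ker ∂_2 − rank ∂_3 = (14 − 13) − 0 = 1, and there is no ∂_3, so H_2 = Z.

As a check, the Euler characteristic is 7 − 21 + 14 = 0, which agrees with 1 − 2 + 1 = 0.

H_0 = Z,  H_1 = Z^2,  H_2 = Z.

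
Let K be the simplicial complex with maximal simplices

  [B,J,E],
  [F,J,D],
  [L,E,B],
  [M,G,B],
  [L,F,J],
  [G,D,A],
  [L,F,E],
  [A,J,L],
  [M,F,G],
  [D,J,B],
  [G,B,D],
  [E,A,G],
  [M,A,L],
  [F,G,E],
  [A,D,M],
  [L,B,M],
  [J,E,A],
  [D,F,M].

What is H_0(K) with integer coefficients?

H_0 ≅ Z.

We work with the vertex ordering A < B < D < E < F < G < J < L < M. The simplices of K, each written with vertices in increasing order, are:

  0-simplices (9): A, B, D, E, F, G, J, L, M
  1-simplices (27): AD, AE, AG, AJ, AL, AM, BD, BE, BG, BJ, BL, BM, DF, DG, DJ, DM, EF, EG, EJ, EL, FG, FJ, FL, FM, GM, JL, LM
  2-simplices (18): ADG, ADM, AEG, AEJ, AJL, ALM, BDG, BDJ, BEJ, BEL, BGM, BLM, DFJ, DFM, EFG, EFL, FGM, FJL

giving chain groups C_0 ≅ Z^9, C_1 ≅ Z^27, C_2 ≅ Z^18.

∂_1: C_1 → C_0 maps an edge to its endpoints' difference, ∂[p,q] = q − p.
As a 9×27 matrix over Z this has rank 8, with invariant factors (1,1,1,1,1,1,1,1).

∂_2: C_2 → C_1 maps a triangle to the signed sum of its edges. For instance
  ∂EFL = FL − EL + EF,
  ∂FGM = GM − FM + FG.
The resulting 27×18 matrix has rank 18, and its Smith normal form has invariant factors (1,1,1,1,1,1,1,1,1,1,1,1,1,1,1,1,1,2).

Computing H_k = (kernel of ∂_k) / (image of ∂_{k+1}):

  H_0: rank C_0 − rank ∂_1 = 9 − 8 = 1, and the invariant factors of ∂_1 are all 1, so H_0 = Z.

(K is a triangulation of the Klein bottle.)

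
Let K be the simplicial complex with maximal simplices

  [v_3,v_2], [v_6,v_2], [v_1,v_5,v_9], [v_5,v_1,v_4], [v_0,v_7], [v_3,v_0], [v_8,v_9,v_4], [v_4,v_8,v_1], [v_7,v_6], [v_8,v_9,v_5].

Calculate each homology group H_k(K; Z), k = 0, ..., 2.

Fix the vertex order v_0 < v_1 < v_2 < v_3 < v_4 < v_5 < v_6 < v_7 < v_8 < v_9 and write every simplex with vertices in increasing order. Then dim K = 2 and the simplices of K are:

  0-simplices (10): [v_0], [v_1], [v_2], [v_3], [v_4], [v_5], [v_6], [v_7], [v_8], [v_9]
  1-simplices (15): (15 of them)
  2-simplices (5): [v_1,v_4,v_5], [v_1,v_4,v_8], [v_1,v_5,v_9], [v_4,v_8,v_9], [v_5,v_8,v_9]

Hence C_0 ≅ Z^10, C_1 ≅ Z^15, C_2 ≅ Z^5.

∂_1: C_1 → C_0 is given by ∂[p,q] = [q] − [p]. For instance
  ∂[v_4,v_9] = [v_9] − [v_4].
The 10×15 boundary matrix has rank 8 and Smith normal form diag(1,1,1,1,1,1,1,1).

∂_2: C_2 → C_1 maps a triangle to the signed sum of its edges. For instance
  ∂[v_1,v_4,v_8] = [v_4,v_8] − [v_1,v_8] + [v_1,v_4],
  ∂[v_5,v_8,v_9] = [v_8,v_9] − [v_5,v_9] + [v_5,v_8].
As a 15×5 matrix over Z this has rank 5, with invariant factors (1,1,1,1,1).

Computing H_k = (kernel of ∂_k) / (image of ∂_{k+1}):

  H_0: rank C_0 − rank ∂_1 = 10 − 8 = 2, and the invariant factors of ∂_1 are all 1, so H_0 = Z^2.
  H_1: rank ker ∂_1 − rank ∂_2 = (15 − 8) − 5 = 2, and the invariant factors of ∂_2 are all 1, so H_1 = Z^2.
  H_2: rank ker ∂_2 − rank ∂_3 = (5 − 5) − 0 = 0, and there is no ∂_3, so H_2 = 0.

(K is a triangulation of the disjoint union of the Möbius band and the circle S^1.)

H_0 ≅ Z^2,  H_1 ≅ Z^2,  H_2 = 0.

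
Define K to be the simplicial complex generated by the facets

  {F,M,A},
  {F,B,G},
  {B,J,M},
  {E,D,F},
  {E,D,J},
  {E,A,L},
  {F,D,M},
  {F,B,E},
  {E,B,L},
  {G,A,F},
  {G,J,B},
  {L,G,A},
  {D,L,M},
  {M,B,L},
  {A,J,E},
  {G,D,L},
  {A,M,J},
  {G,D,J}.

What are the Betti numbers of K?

Take the total order A < B < D < E < F < G < J < L < M on the vertex set. Then K (dimension 2) consists of the simplices:

  0-simplices (9): A, B, D, E, F, G, J, L, M
  1-simplices (27): AE, AF, AG, AJ, AL, AM, BE, BF, BG, BJ, BL, BM, DE, DF, DG, DJ, DL, DM, EF, EJ, EL, FG, FM, GJ, GL, JM, LM
  2-simplices (18): AEJ, AEL, AFG, AFM, AGL, AJM, BEF, BEL, BFG, BGJ, BJM, BLM, DEF, DEJ, DFM, DGJ, DGL, DLM

Hence C_0 ≅ Z^9, C_1 ≅ Z^27, C_2 ≅ Z^18.

The boundary map ∂_1: C_1 → C_0 sends each edge [p,q] (with p < q) to q − p.
This gives a 9×27 integer matrix of rank 8; reducing to Smith normal form yields diagonal entries (1,1,1,1,1,1,1,1).

The boundary map ∂_2: C_2 → C_1 maps a triangle to the signed sum of its edges. For instance
  ∂BLM = LM − BM + BL,
  ∂AJM = JM − AM + AJ.
The 27×18 boundary matrix has rank 17 and Smith normal form diag(1,1,1,1,1,1,1,1,1,1,1,1,1,1,1,1,1).

Computing H_k = (kernel of ∂_k) / (image of ∂_{k+1}):

  H_0: rank C_0 − rank ∂_1 = 9 − 8 = 1, and the invariant factors of ∂_1 are all 1, so H_0 ≅ Z.
  H_1: rank ker ∂_1 − rank ∂_2 = (27 − 8) − 17 = 2, and the invariant factors of ∂_2 are all 1, so H_1 ≅ Z^2.
  H_2: rank ker ∂_2 − rank ∂_3 = (18 − 17) − 0 = 1, and there is no ∂_3, so H_2 ≅ Z.

As a check, the Euler characteristic is 9 − 27 + 18 = 0, which agrees with 1 − 2 + 1 = 0.

Hence the Betti numbers are b_0 = 1, b_1 = 2, b_2 = 1.

b_0 = 1, b_1 = 2, b_2 = 1.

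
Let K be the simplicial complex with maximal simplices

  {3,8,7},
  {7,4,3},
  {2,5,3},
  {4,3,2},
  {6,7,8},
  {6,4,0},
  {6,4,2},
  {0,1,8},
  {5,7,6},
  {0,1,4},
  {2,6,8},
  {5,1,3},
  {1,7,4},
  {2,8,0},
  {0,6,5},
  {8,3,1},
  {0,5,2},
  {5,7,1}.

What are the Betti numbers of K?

Order the vertices as 0 < 1 < 2 < 3 < 4 < 5 < 6 < 7 < 8. Listing each simplex with vertices in this order, K has dimension 2 with simplices:

  0-simplices (9): [0], [1], [2], [3], [4], [5], [6], [7], [8]
  1-simplices (27): (27 of them)
  2-simplices (18): [0,1,4], [0,1,8], [0,2,5], [0,2,8], [0,4,6], [0,5,6], [1,3,5], [1,3,8], [1,4,7], [1,5,7], [2,3,4], [2,3,5], [2,4,6], [2,6,8], [3,4,7], [3,7,8], [5,6,7], [6,7,8]

Hence C_0 ≅ Z^9, C_1 ≅ Z^27, C_2 ≅ Z^18.

The boundary map ∂_1: C_1 → C_0 sends each edge [p,q] (with p < q) to q − p. For instance
  ∂[2,5] = [5] − [2].
The resulting 9×27 matrix has rank 8, and its Smith normal form has invariant factors (1,1,1,1,1,1,1,1).

The boundary map ∂_2: C_2 → C_1 sends each 2-simplex [p,q,r] to [q,r] − [p,r] + [p,q]. For instance
  ∂[5,6,7] = [6,7] − [5,7] + [5,6],
  ∂[0,2,5] = [2,5] − [0,5] + [0,2].
The 27×18 boundary matrix has rank 18 and Smith normal form diag(1,1,1,1,1,1,1,1,1,1,1,1,1,1,1,1,1,2).

From H_k ≅ ker(∂_k) / im(∂_{k+1}) we obtain:

  H_0: rank C_0 − rank ∂_1 = 9 − 8 = 1, and the invariant factors of ∂_1 are all 1, so H_0 ≅ Z.
  H_1: rank ker ∂_1 − rank ∂_2 = (27 − 8) − 18 = 1, and ∂_2 has invariant factor 2 > 1, so H_1 ≅ Z × Z/2.
  H_2: rank ker ∂_2 − rank ∂_3 = (18 − 18) − 0 = 0, and there is no ∂_3, so H_2 ≅ 0.

Hence the Betti numbers are b_0 = 1, b_1 = 1, b_2 = 0.

b_0 = 1, b_1 = 1, b_2 = 0.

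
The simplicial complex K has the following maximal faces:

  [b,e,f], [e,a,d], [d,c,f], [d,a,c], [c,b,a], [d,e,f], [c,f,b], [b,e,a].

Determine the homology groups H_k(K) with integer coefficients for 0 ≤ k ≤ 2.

K has 6 vertices, 12 edges, 8 triangles.
rank ∂_0 = 0, rank ∂_1 = 5 ⇒ b_0 = 6 − 0 − 5 = 1; all invariant factors of ∂_1 are 1 so no torsion. So H_0 ≅ Z.
rank ∂_1 = 5, rank ∂_2 = 7 ⇒ b_1 = 12 − 5 − 7 = 0; all invariant factors of ∂_2 are 1 so no torsion. So H_1 ≅ 0.
rank ∂_2 = 7, rank ∂_3 = 0 ⇒ b_2 = 8 − 7 − 0 = 1. So H_2 ≅ Z.

H_0 ≅ Z,  H_1 = 0,  H_2 ≅ Z.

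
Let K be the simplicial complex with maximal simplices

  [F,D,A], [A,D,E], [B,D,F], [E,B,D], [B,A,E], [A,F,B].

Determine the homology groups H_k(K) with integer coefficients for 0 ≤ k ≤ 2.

H_0 ≅ Z,  H_1 = 0,  H_2 ≅ Z.

K has 5 vertices, 9 edges, 6 triangles.
rank ∂_0 = 0, rank ∂_1 = 4 ⇒ b_0 = 5 − 0 − 4 = 1; all invariant factors of ∂_1 are 1 so no torsion. So H_0 = Z.
rank ∂_1 = 4, rank ∂_2 = 5 ⇒ b_1 = 9 − 4 − 5 = 0; all invariant factors of ∂_2 are 1 so no torsion. So H_1 = 0.
rank ∂_2 = 5, rank ∂_3 = 0 ⇒ b_2 = 6 − 5 − 0 = 1. So H_2 = Z.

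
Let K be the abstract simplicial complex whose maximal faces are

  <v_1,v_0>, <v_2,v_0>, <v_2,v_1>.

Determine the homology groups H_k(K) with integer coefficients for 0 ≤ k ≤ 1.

H_0 = Z,  H_1 = Z.

K has 3 vertices, 3 edges.
rank ∂_0 = 0, rank ∂_1 = 2 ⇒ b_0 = 3 − 0 − 2 = 1; all invariant factors of ∂_1 are 1 so no torsion. So H_0 ≅ Z.
rank ∂_1 = 2, rank ∂_2 = 0 ⇒ b_1 = 3 − 2 − 0 = 1. So H_1 ≅ Z.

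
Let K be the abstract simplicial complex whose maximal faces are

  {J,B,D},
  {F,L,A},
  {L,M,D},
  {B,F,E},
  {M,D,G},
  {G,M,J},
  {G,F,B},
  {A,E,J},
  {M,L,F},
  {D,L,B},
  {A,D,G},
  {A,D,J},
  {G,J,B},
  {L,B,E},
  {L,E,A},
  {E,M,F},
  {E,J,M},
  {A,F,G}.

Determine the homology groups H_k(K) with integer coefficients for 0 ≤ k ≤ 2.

Fix the vertex order A < B < D < E < F < G < J < L < M and write every simplex with vertices in increasing order. Then dim K = 2 and the simplices of K are:

  0-simplices (9): A, B, D, E, F, G, J, L, M
  1-simplices (27): AD, AE, AF, AG, AJ, AL, BD, BE, BF, BG, BJ, BL, DG, DJ, DL, DM, EF, EJ, EL, EM, FG, FL, FM, GJ, GM, JM, LM
  2-simplices (18): ADG, ADJ, AEJ, AEL, AFG, AFL, BDJ, BDL, BEF, BEL, BFG, BGJ, DGM, DLM, EFM, EJM, FLM, GJM

Hence C_0 ≅ Z^9, C_1 ≅ Z^27, C_2 ≅ Z^18.

The boundary map ∂_1: C_1 → C_0 is given by ∂[p,q] = [q] − [p]. For instance
  ∂AG = G − A.
This gives a 9×27 integer matrix of rank 8; reducing to Smith normal form yields diagonal entries (1,1,1,1,1,1,1,1).

Boundary ∂_2: C_2 → C_1 acts by ∂[p,q,r] = [q,r] − [p,r] + [p,q]. For instance
  ∂AEL = EL − AL + AE,
  ∂DLM = LM − DM + DL.
The 27×18 boundary matrix has rank 18 and Smith normal form diag(1,1,1,1,1,1,1,1,1,1,1,1,1,1,1,1,1,2).

Reading off H_k = ker ∂_k / im ∂_{k+1}:

  H_0: rank C_0 − rank ∂_1 = 9 − 8 = 1, and the invariant factors of ∂_1 are all 1, so H_0 = Z.
  H_1: rank ker ∂_1 − rank ∂_2 = (27 − 8) − 18 = 1, and ∂_2 has invariant factor 2 > 1, so H_1 = Z ⊕ Z_2.
  H_2: rank ker ∂_2 − rank ∂_3 = (18 − 18) − 0 = 0, and there is no ∂_3, so H_2 = 0.

As a check, the Euler characteristic is 9 − 27 + 18 = 0, which agrees with 1 − 1 + 0 = 0.
(K is a triangulation of the Klein bottle.)

H_0 = Z,  H_1 = Z ⊕ Z_2,  H_2 = 0.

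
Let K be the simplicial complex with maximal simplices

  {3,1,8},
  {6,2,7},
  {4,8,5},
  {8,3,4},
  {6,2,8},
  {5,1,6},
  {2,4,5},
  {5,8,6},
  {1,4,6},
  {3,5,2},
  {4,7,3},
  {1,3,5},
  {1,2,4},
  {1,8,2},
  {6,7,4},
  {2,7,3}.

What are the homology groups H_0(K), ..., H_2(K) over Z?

We work with the vertex ordering 1 < 2 < 3 < 4 < 5 < 6 < 7 < 8. The simplices of K, each written with vertices in increasing order, are:

  0-simplices (8): [1], [2], [3], [4], [5], [6], [7], [8]
  1-simplices (24): (24 of them)
  2-simplices (16): [1,2,4], [1,2,8], [1,3,5], [1,3,8], [1,4,6], [1,5,6], [2,3,5], [2,3,7], [2,4,5], [2,6,7], [2,6,8], [3,4,7], [3,4,8], [4,5,8], [4,6,7], [5,6,8]

Hence C_0 ≅ Z^8, C_1 ≅ Z^24, C_2 ≅ Z^16.

The boundary map ∂_1: C_1 → C_0 maps an edge to its endpoints' difference, ∂[p,q] = q − p.
This gives a 8×24 integer matrix of rank 7; reducing to Smith normal form yields diagonal entries (1,1,1,1,1,1,1).

∂_2: C_2 → C_1 sends each 2-simplex [p,q,r] to [q,r] − [p,r] + [p,q]. For instance
  ∂[4,5,8] = [5,8] − [4,8] + [4,5],
  ∂[5,6,8] = [6,8] − [5,8] + [5,6].
The 24×16 boundary matrix has rank 15 and Smith normal form diag(1,1,1,1,1,1,1,1,1,1,1,1,1,1,1).

From H_k ≅ ker(∂_k) / im(∂_{k+1}) we obtain:

  H_0: rank C_0 − rank ∂_1 = 8 − 7 = 1, and the invariant factors of ∂_1 are all 1, so H_0 ≅ Z.
  H_1: rank ker ∂_1 − rank ∂_2 = (24 − 7) − 15 = 2, and the invariant factors of ∂_2 are all 1, so H_1 ≅ Z^2.
  H_2: rank ker ∂_2 − rank ∂_3 = (16 − 15) − 0 = 1, and there is no ∂_3, so H_2 ≅ Z.

As a check, the Euler characteristic is 8 − 24 + 16 = 0, which agrees with 1 − 2 + 1 = 0.
(K is a triangulation of the torus T^2.)

H_0 ≅ Z,  H_1 ≅ Z^2,  H_2 ≅ Z.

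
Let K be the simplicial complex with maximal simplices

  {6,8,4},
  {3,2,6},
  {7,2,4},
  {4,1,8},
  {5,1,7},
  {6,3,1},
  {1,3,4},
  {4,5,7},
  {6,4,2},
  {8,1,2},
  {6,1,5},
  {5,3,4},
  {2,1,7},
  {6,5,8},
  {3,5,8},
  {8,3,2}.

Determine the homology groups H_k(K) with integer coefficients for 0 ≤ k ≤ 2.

H_0 ≅ Z,  H_1 ≅ Z^2,  H_2 ≅ Z.

Order the vertices as 1 < 2 < 3 < 4 < 5 < 6 < 7 < 8. Listing each simplex with vertices in this order, K has dimension 2 with simplices:

  0-simplices (8): [1], [2], [3], [4], [5], [6], [7], [8]
  1-simplices (24): (24 of them)
  2-simplices (16): [1,2,7], [1,2,8], [1,3,4], [1,3,6], [1,4,8], [1,5,6], [1,5,7], [2,3,6], [2,3,8], [2,4,6], [2,4,7], [3,4,5], [3,5,8], [4,5,7], [4,6,8], [5,6,8]

giving chain groups C_0 ≅ Z^8, C_1 ≅ Z^24, C_2 ≅ Z^16.

∂_1: C_1 → C_0 is given by ∂[p,q] = [q] − [p].
The resulting 8×24 matrix has rank 7, and its Smith normal form has invariant factors (1,1,1,1,1,1,1).

∂_2: C_2 → C_1 maps a triangle to the signed sum of its edges. For instance
  ∂[1,4,8] = [4,8] − [1,8] + [1,4],
  ∂[1,5,6] = [5,6] − [1,6] + [1,5].
As a 24×16 matrix over Z this has rank 15, with invariant factors (1,1,1,1,1,1,1,1,1,1,1,1,1,1,1).

From H_k ≅ ker(∂_k) / im(∂_{k+1}) we obtain:

  H_0: rank C_0 − rank ∂_1 = 8 − 7 = 1, and the invariant factors of ∂_1 are all 1, so H_0 = Z.
  H_1: rank ker ∂_1 − rank ∂_2 = (24 − 7) − 15 = 2, and the invariant factors of ∂_2 are all 1, so H_1 = Z^2.
  H_2: rank ker ∂_2 − rank ∂_3 = (16 − 15) − 0 = 1, and there is no ∂_3, so H_2 = Z.

As a check, the Euler characteristic is 8 − 24 + 16 = 0, which agrees with 1 − 2 + 1 = 0.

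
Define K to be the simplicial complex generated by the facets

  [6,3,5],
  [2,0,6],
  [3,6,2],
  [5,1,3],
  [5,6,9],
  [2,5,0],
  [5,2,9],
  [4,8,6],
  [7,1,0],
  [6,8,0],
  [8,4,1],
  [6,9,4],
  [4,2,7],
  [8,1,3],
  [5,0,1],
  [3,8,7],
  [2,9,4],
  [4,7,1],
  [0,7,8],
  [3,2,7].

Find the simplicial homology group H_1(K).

We work with the vertex ordering 0 < 1 < 2 < 3 < 4 < 5 < 6 < 7 < 8 < 9. The simplices of K, each written with vertices in increasing order, are:

  0-simplices (10): [0], [1], [2], [3], [4], [5], [6], [7], [8], [9]
  1-simplices (30): (30 of them)
  2-simplices (20): (20 of them)

so the chain groups are C_0 ≅ Z^10, C_1 ≅ Z^30, C_2 ≅ Z^20.

The boundary map ∂_1: C_1 → C_0 sends each edge [p,q] (with p < q) to q − p. For instance
  ∂[2,7] = [7] − [2].
The resulting 10×30 matrix has rank 9, and its Smith normal form has invariant factors (1,1,1,1,1,1,1,1,1).

The boundary map ∂_2: C_2 → C_1 acts by ∂[p,q,r] = [q,r] − [p,r] + [p,q]. For instance
  ∂[4,6,8] = [6,8] − [4,8] + [4,6],
  ∂[3,5,6] = [5,6] − [3,6] + [3,5].
As a 30×20 matrix over Z this has rank 20, with invariant factors (1,1,1,1,1,1,1,1,1,1,1,1,1,1,1,1,1,1,1,2).

Now H_k = ker ∂_k / im ∂_{k+1}, so:

  H_1: rank ker ∂_1 − rank ∂_2 = (30 − 9) − 20 = 1, and ∂_2 has invariant factor 2 > 1, so H_1 ≅ Z ⊕ Z_2.

H_1 ≅ Z ⊕ Z_2.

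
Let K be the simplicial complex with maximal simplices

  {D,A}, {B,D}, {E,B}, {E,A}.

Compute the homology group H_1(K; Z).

H_1 = Z.

We work with the vertex ordering A < B < D < E. The simplices of K, each written with vertices in increasing order, are:

  0-simplices (4): A, B, D, E
  1-simplices (4): AD, AE, BD, BE

Hence C_0 ≅ Z^4, C_1 ≅ Z^4.

∂_1: C_1 → C_0 sends each edge [p,q] (with p < q) to q − p.
The 4×4 boundary matrix has rank 3 and Smith normal form diag(1,1,1).

From H_k ≅ ker(∂_k) / im(∂_{k+1}) we obtain:

  H_1: rank ker ∂_1 − rank ∂_2 = (4 − 3) − 0 = 1, and there is no ∂_2, so H_1 ≅ Z.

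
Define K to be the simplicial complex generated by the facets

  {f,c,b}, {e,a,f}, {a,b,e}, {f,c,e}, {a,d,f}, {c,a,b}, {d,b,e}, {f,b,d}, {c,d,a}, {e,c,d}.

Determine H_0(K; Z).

H_0 = Z.

We work with the vertex ordering a < b < c < d < e < f. The simplices of K, each written with vertices in increasing order, are:

  0-simplices (6): a, b, c, d, e, f
  1-simplices (15): ab, ac, ad, ae, af, bc, bd, be, bf, cd, ce, cf, de, df, ef
  2-simplices (10): abc, abe, acd, adf, aef, bcf, bde, bdf, cde, cef

Hence C_0 ≅ Z^6, C_1 ≅ Z^15, C_2 ≅ Z^10.

The boundary map ∂_1: C_1 → C_0 maps an edge to its endpoints' difference, ∂[p,q] = q − p.
The 6×15 boundary matrix has rank 5 and Smith normal form diag(1,1,1,1,1).

The boundary map ∂_2: C_2 → C_1 sends each 2-simplex [p,q,r] to [q,r] − [p,r] + [p,q]. For instance
  ∂acd = cd − ad + ac,
  ∂aef = ef − af + ae.
This gives a 15×10 integer matrix of rank 10; reducing to Smith normal form yields diagonal entries (1,1,1,1,1,1,1,1,1,2).

Computing H_k = (kernel of ∂_k) / (image of ∂_{k+1}):

  H_0: rank C_0 − rank ∂_1 = 6 − 5 = 1, and the invariant factors of ∂_1 are all 1, so H_0 ≅ Z.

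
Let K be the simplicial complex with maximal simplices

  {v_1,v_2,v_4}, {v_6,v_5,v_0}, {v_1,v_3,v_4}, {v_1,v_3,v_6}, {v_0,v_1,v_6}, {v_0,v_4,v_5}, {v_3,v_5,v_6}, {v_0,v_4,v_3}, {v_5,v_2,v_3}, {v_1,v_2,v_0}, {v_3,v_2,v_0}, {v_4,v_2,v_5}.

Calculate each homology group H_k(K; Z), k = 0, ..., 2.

H_0 ≅ Z,  H_1 ≅ Z/2Z,  H_2 = 0.

Take the total order v_0 < v_1 < v_2 < v_3 < v_4 < v_5 < v_6 on the vertex set. Then K (dimension 2) consists of the simplices:

  0-simplices (7): [v_0], [v_1], [v_2], [v_3], [v_4], [v_5], [v_6]
  1-simplices (18): (18 of them)
  2-simplices (12): (12 of them)

giving chain groups C_0 ≅ Z^7, C_1 ≅ Z^18, C_2 ≅ Z^12.

Boundary ∂_1: C_1 → C_0 sends each edge [p,q] (with p < q) to q − p. For instance
  ∂[v_1,v_4] = [v_4] − [v_1].
As a 7×18 matrix over Z this has rank 6, with invariant factors (1,1,1,1,1,1).

Boundary ∂_2: C_2 → C_1 acts by ∂[p,q,r] = [q,r] − [p,r] + [p,q]. For instance
  ∂[v_0,v_5,v_6] = [v_5,v_6] − [v_0,v_6] + [v_0,v_5],
  ∂[v_0,v_3,v_4] = [v_3,v_4] − [v_0,v_4] + [v_0,v_3].
This gives a 18×12 integer matrix of rank 12; reducing to Smith normal form yields diagonal entries (1,1,1,1,1,1,1,1,1,1,1,2).

From H_k ≅ ker(∂_k) / im(∂_{k+1}) we obtain:

  H_0: rank C_0 − rank ∂_1 = 7 − 6 = 1, and the invariant factors of ∂_1 are all 1, so H_0 ≅ Z.
  H_1: rank ker ∂_1 − rank ∂_2 = (18 − 6) − 12 = 0, and ∂_2 has invariant factor 2 > 1, so H_1 ≅ Z/2Z.
  H_2: rank ker ∂_2 − rank ∂_3 = (12 − 12) − 0 = 0, and there is no ∂_3, so H_2 ≅ 0.

As a check, the Euler characteristic is 7 − 18 + 12 = 1, which agrees with 1 − 0 + 0 = 1.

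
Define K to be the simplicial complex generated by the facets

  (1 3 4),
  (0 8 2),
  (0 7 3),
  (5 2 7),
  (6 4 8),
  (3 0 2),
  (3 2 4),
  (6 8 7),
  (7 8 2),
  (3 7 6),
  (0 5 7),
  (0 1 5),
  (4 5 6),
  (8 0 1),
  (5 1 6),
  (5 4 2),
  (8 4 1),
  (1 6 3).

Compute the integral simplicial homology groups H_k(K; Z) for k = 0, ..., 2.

Fix the vertex order 0 < 1 < 2 < 3 < 4 < 5 < 6 < 7 < 8 and write every simplex with vertices in increasing order. Then dim K = 2 and the simplices of K are:

  0-simplices (9): [0], [1], [2], [3], [4], [5], [6], [7], [8]
  1-simplices (27): (27 of them)
  2-simplices (18): [0,1,5], [0,1,8], [0,2,3], [0,2,8], [0,3,7], [0,5,7], [1,3,4], [1,3,6], [1,4,8], [1,5,6], [2,3,4], [2,4,5], [2,5,7], [2,7,8], [3,6,7], [4,5,6], [4,6,8], [6,7,8]

giving chain groups C_0 ≅ Z^9, C_1 ≅ Z^27, C_2 ≅ Z^18.

Boundary ∂_1: C_1 → C_0 is given by ∂[p,q] = [q] − [p]. For instance
  ∂[0,8] = [8] − [0].
This gives a 9×27 integer matrix of rank 8; reducing to Smith normal form yields diagonal entries (1,1,1,1,1,1,1,1).

The boundary map ∂_2: C_2 → C_1 maps a triangle to the signed sum of its edges. For instance
  ∂[0,2,8] = [2,8] − [0,8] + [0,2],
  ∂[4,5,6] = [5,6] − [4,6] + [4,5].
The 27×18 boundary matrix has rank 18 and Smith normal form diag(1,1,1,1,1,1,1,1,1,1,1,1,1,1,1,1,1,2).

Now H_k = ker ∂_k / im ∂_{k+1}, so:

  H_0: rank C_0 − rank ∂_1 = 9 − 8 = 1, and the invariant factors of ∂_1 are all 1, so H_0 ≅ Z.
  H_1: rank ker ∂_1 − rank ∂_2 = (27 − 8) − 18 = 1, and ∂_2 has invariant factor 2 > 1, so H_1 ≅ Z ⊕ Z_2.
  H_2: rank ker ∂_2 − rank ∂_3 = (18 − 18) − 0 = 0, and there is no ∂_3, so H_2 ≅ 0.

H_0 ≅ Z,  H_1 ≅ Z ⊕ Z_2,  H_2 = 0.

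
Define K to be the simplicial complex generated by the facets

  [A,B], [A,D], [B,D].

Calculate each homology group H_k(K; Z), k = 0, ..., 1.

H_0 ≅ Z,  H_1 ≅ Z.

Order the vertices as A < B < D. Listing each simplex with vertices in this order, K has dimension 1 with simplices:

  0-simplices (3): A, B, D
  1-simplices (3): AB, AD, BD

giving chain groups C_0 ≅ Z^3, C_1 ≅ Z^3.

∂_1: C_1 → C_0 maps an edge to its endpoints' difference, ∂[p,q] = q − p. For instance
  ∂AD = D − A.
The 3×3 boundary matrix has rank 2 and Smith normal form diag(1,1).

Computing H_k = (kernel of ∂_k) / (image of ∂_{k+1}):

  H_0: rank C_0 − rank ∂_1 = 3 − 2 = 1, and the invariant factors of ∂_1 are all 1, so H_0 = Z.
  H_1: rank ker ∂_1 − rank ∂_2 = (3 − 2) − 0 = 1, and there is no ∂_2, so H_1 = Z.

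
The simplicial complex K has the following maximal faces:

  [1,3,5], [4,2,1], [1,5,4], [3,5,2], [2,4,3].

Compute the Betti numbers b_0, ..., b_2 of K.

K has 5 vertices, 10 edges, 5 triangles.
rank ∂_0 = 0, rank ∂_1 = 4 ⇒ b_0 = 5 − 0 − 4 = 1; all invariant factors of ∂_1 are 1 so no torsion. So H_0 = Z.
rank ∂_1 = 4, rank ∂_2 = 5 ⇒ b_1 = 10 − 4 − 5 = 1; all invariant factors of ∂_2 are 1 so no torsion. So H_1 = Z.
rank ∂_2 = 5, rank ∂_3 = 0 ⇒ b_2 = 5 − 5 − 0 = 0. So H_2 = 0.

b_0 = 1, b_1 = 1, b_2 = 0.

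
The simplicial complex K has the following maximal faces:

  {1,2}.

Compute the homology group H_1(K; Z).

H_1 ≅ 0.

K has 2 vertices, 1 edge.
rank ∂_1 = 1, rank ∂_2 = 0 ⇒ b_1 = 1 − 1 − 0 = 0. So H_1 = 0.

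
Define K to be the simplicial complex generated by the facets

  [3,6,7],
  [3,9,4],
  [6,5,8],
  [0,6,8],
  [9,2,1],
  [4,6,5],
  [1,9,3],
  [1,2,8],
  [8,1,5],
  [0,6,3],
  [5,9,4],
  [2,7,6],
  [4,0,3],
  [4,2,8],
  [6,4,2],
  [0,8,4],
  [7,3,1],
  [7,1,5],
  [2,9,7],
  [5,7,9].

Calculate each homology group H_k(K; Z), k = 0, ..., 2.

H_0 = Z,  H_1 = Z × Z/2,  H_2 = 0.

We work with the vertex ordering 0 < 1 < 2 < 3 < 4 < 5 < 6 < 7 < 8 < 9. The simplices of K, each written with vertices in increasing order, are:

  0-simplices (10): [0], [1], [2], [3], [4], [5], [6], [7], [8], [9]
  1-simplices (30): (30 of them)
  2-simplices (20): (20 of them)

Hence C_0 ≅ Z^10, C_1 ≅ Z^30, C_2 ≅ Z^20.

Boundary ∂_1: C_1 → C_0 sends each edge [p,q] (with p < q) to q − p. For instance
  ∂[4,8] = [8] − [4].
As a 10×30 matrix over Z this has rank 9, with invariant factors (1,1,1,1,1,1,1,1,1).

The boundary map ∂_2: C_2 → C_1 sends each 2-simplex [p,q,r] to [q,r] − [p,r] + [p,q]. For instance
  ∂[4,5,6] = [5,6] − [4,6] + [4,5],
  ∂[1,5,8] = [5,8] − [1,8] + [1,5].
As a 30×20 matrix over Z this has rank 20, with invariant factors (1,1,1,1,1,1,1,1,1,1,1,1,1,1,1,1,1,1,1,2).

Computing H_k = (kernel of ∂_k) / (image of ∂_{k+1}):

  H_0: rank C_0 − rank ∂_1 = 10 − 9 = 1, and the invariant factors of ∂_1 are all 1, so H_0 = Z.
  H_1: rank ker ∂_1 − rank ∂_2 = (30 − 9) − 20 = 1, and ∂_2 has invariant factor 2 > 1, so H_1 = Z × Z/2.
  H_2: rank ker ∂_2 − rank ∂_3 = (20 − 20) − 0 = 0, and there is no ∂_3, so H_2 = 0.

As a check, the Euler characteristic is 10 − 30 + 20 = 0, which agrees with 1 − 1 + 0 = 0.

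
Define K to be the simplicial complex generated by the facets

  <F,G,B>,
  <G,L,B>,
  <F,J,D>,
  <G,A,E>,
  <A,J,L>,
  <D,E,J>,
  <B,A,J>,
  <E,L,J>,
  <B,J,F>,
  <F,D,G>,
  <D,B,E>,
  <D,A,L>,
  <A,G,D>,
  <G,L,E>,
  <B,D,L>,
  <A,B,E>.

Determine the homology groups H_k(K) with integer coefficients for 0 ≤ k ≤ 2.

H_0 = Z,  H_1 = Z^2,  H_2 = Z.

Take the total order A < B < D < E < F < G < J < L on the vertex set. Then K (dimension 2) consists of the simplices:

  0-simplices (8): A, B, D, E, F, G, J, L
  1-simplices (24): AB, AD, AE, AG, AJ, AL, BD, BE, BF, BG, BJ, BL, DE, DF, DG, DJ, DL, EG, EJ, EL, FG, FJ, GL, JL
  2-simplices (16): ABE, ABJ, ADG, ADL, AEG, AJL, BDE, BDL, BFG, BFJ, BGL, DEJ, DFG, DFJ, EGL, EJL

giving chain groups C_0 ≅ Z^8, C_1 ≅ Z^24, C_2 ≅ Z^16.

Boundary ∂_1: C_1 → C_0 maps an edge to its endpoints' difference, ∂[p,q] = q − p. For instance
  ∂AL = L − A.
This gives a 8×24 integer matrix of rank 7; reducing to Smith normal form yields diagonal entries (1,1,1,1,1,1,1).

The boundary map ∂_2: C_2 → C_1 sends each 2-simplex [p,q,r] to [q,r] − [p,r] + [p,q]. For instance
  ∂DEJ = EJ − DJ + DE,
  ∂DFG = FG − DG + DF.
The 24×16 boundary matrix has rank 15 and Smith normal form diag(1,1,1,1,1,1,1,1,1,1,1,1,1,1,1).

Now H_k = ker ∂_k / im ∂_{k+1}, so:

  H_0: rank C_0 − rank ∂_1 = 8 − 7 = 1, and the invariant factors of ∂_1 are all 1, so H_0 = Z.
  H_1: rank ker ∂_1 − rank ∂_2 = (24 − 7) − 15 = 2, and the invariant factors of ∂_2 are all 1, so H_1 = Z^2.
  H_2: rank ker ∂_2 − rank ∂_3 = (16 − 15) − 0 = 1, and there is no ∂_3, so H_2 = Z.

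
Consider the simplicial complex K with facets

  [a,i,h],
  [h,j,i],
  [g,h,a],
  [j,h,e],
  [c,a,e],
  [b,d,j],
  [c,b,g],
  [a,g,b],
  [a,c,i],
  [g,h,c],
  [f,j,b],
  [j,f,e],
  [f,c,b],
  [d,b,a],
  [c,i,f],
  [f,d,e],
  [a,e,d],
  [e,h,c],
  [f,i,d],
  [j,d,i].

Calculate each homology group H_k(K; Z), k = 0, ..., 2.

Take the total order a < b < c < d < e < f < g < h < i < j on the vertex set. Then K (dimension 2) consists of the simplices:

  0-simplices (10): a, b, c, d, e, f, g, h, i, j
  1-simplices (30): ab, ac, ad, ae, ag, ah, ai, bc, bd, bf, bg, bj, ce, cf, cg, ch, ci, de, df, di, dj, ef, eh, ej, fi, fj, gh, hi, hj, ij
  2-simplices (20): abd, abg, ace, aci, ade, agh, ahi, bcf, bcg, bdj, bfj, ceh, cfi, cgh, def, dfi, dij, efj, ehj, hij

so the chain groups are C_0 ≅ Z^10, C_1 ≅ Z^30, C_2 ≅ Z^20.

Boundary ∂_1: C_1 → C_0 is given by ∂[p,q] = [q] − [p].
The 10×30 boundary matrix has rank 9 and Smith normal form diag(1,1,1,1,1,1,1,1,1).

∂_2: C_2 → C_1 maps a triangle to the signed sum of its edges. For instance
  ∂ade = de − ae + ad,
  ∂ace = ce − ae + ac.
The 30×20 boundary matrix has rank 20 and Smith normal form diag(1,1,1,1,1,1,1,1,1,1,1,1,1,1,1,1,1,1,1,2).

From H_k ≅ ker(∂_k) / im(∂_{k+1}) we obtain:

  H_0: rank C_0 − rank ∂_1 = 10 − 9 = 1, and the invariant factors of ∂_1 are all 1, so H_0 = Z.
  H_1: rank ker ∂_1 − rank ∂_2 = (30 − 9) − 20 = 1, and ∂_2 has invariant factor 2 > 1, so H_1 = Z ⊕ Z/2.
  H_2: rank ker ∂_2 − rank ∂_3 = (20 − 20) − 0 = 0, and there is no ∂_3, so H_2 = 0.

As a check, the Euler characteristic is 10 − 30 + 20 = 0, which agrees with 1 − 1 + 0 = 0.
(K is a triangulation of the Klein bottle.)

H_0 ≅ Z,  H_1 ≅ Z ⊕ Z/2,  H_2 = 0.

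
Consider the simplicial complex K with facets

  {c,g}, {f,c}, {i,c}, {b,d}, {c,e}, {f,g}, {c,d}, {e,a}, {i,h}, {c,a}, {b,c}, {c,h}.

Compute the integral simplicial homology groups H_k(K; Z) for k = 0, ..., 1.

Order the vertices as a < b < c < d < e < f < g < h < i. Listing each simplex with vertices in this order, K has dimension 1 with simplices:

  0-simplices (9): a, b, c, d, e, f, g, h, i
  1-simplices (12): ac, ae, bc, bd, cd, ce, cf, cg, ch, ci, fg, hi

Hence C_0 ≅ Z^9, C_1 ≅ Z^12.

∂_1: C_1 → C_0 is given by ∂[p,q] = [q] − [p]. For instance
  ∂fg = g − f.
This gives a 9×12 integer matrix of rank 8; reducing to Smith normal form yields diagonal entries (1,1,1,1,1,1,1,1).

Computing H_k = (kernel of ∂_k) / (image of ∂_{k+1}):

  H_0: rank C_0 − rank ∂_1 = 9 − 8 = 1, and the invariant factors of ∂_1 are all 1, so H_0 ≅ Z.
  H_1: rank ker ∂_1 − rank ∂_2 = (12 − 8) − 0 = 4, and there is no ∂_2, so H_1 ≅ Z^4.

As a check, the Euler characteristic is 9 − 12 = -3, which agrees with 1 − 4 = -3.
(K is a triangulation of a wedge of 4 circles.)

H_0 = Z,  H_1 = Z^4.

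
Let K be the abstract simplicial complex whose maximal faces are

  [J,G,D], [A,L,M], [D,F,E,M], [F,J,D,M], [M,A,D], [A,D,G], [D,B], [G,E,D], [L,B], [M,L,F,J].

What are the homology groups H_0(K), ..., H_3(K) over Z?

H_0 = Z,  H_1 = Z,  H_2 = 0,  H_3 = 0.

Fix the vertex order A < B < D < E < F < G < J < L < M and write every simplex with vertices in increasing order. Then dim K = 3 and the simplices of K are:

  0-simplices (9): A, B, D, E, F, G, J, L, M
  1-simplices (21): AD, AG, AL, AM, BD, BL, DE, DF, DG, DJ, DM, EF, EG, EM, FJ, FL, FM, GJ, JL, JM, LM
  2-simplices (15): ADG, ADM, ALM, DEF, DEG, DEM, DFJ, DFM, DGJ, DJM, EFM, FJL, FJM, FLM, JLM
  3-simplices (3): DEFM, DFJM, FJLM

giving chain groups C_0 ≅ Z^9, C_1 ≅ Z^21, C_2 ≅ Z^15, C_3 ≅ Z^3.

Boundary ∂_1: C_1 → C_0 is given by ∂[p,q] = [q] − [p]. For instance
  ∂AL = L − A.
As a 9×21 matrix over Z this has rank 8, with invariant factors (1,1,1,1,1,1,1,1).

The boundary map ∂_2: C_2 → C_1 sends each 2-simplex [p,q,r] to [q,r] − [p,r] + [p,q]. For instance
  ∂ADG = DG − AG + AD,
  ∂ALM = LM − AM + AL.
As a 21×15 matrix over Z this has rank 12, with invariant factors (1,1,1,1,1,1,1,1,1,1,1,1).

∂_3: C_3 → C_2 sends each 3-simplex σ to the alternating sum Σ_i (−1)^i (σ with its i-th vertex removed). For instance
  ∂DFJM = FJM − DJM + DFM − DFJ,
  ∂DEFM = EFM − DFM + DEM − DEF.
As a 15×3 matrix over Z this has rank 3, with invariant factors (1,1,1).

From H_k ≅ ker(∂_k) / im(∂_{k+1}) we obtain:

  H_0: rank C_0 − rank ∂_1 = 9 − 8 = 1, and the invariant factors of ∂_1 are all 1, so H_0 ≅ Z.
  H_1: rank ker ∂_1 − rank ∂_2 = (21 − 8) − 12 = 1, and the invariant factors of ∂_2 are all 1, so H_1 ≅ Z.
  H_2: rank ker ∂_2 − rank ∂_3 = (15 − 12) − 3 = 0, and the invariant factors of ∂_3 are all 1, so H_2 ≅ 0.
  H_3: rank ker ∂_3 − rank ∂_4 = (3 − 3) − 0 = 0, and there is no ∂_4, so H_3 ≅ 0.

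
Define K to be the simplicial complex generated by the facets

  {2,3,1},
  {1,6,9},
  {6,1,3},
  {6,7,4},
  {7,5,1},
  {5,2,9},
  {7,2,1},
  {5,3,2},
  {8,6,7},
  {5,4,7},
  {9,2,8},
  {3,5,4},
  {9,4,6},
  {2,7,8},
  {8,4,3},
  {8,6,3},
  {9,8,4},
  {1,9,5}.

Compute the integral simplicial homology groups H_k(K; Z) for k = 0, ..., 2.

H_0 = Z,  H_1 = Z ⊕ Z_2,  H_2 = 0.

Take the total order 1 < 2 < 3 < 4 < 5 < 6 < 7 < 8 < 9 on the vertex set. Then K (dimension 2) consists of the simplices:

  0-simplices (9): [1], [2], [3], [4], [5], [6], [7], [8], [9]
  1-simplices (27): (27 of them)
  2-simplices (18): [1,2,3], [1,2,7], [1,3,6], [1,5,7], [1,5,9], [1,6,9], [2,3,5], [2,5,9], [2,7,8], [2,8,9], [3,4,5], [3,4,8], [3,6,8], [4,5,7], [4,6,7], [4,6,9], [4,8,9], [6,7,8]

Hence C_0 ≅ Z^9, C_1 ≅ Z^27, C_2 ≅ Z^18.

∂_1: C_1 → C_0 maps an edge to its endpoints' difference, ∂[p,q] = q − p.
This gives a 9×27 integer matrix of rank 8; reducing to Smith normal form yields diagonal entries (1,1,1,1,1,1,1,1).

The boundary map ∂_2: C_2 → C_1 acts by ∂[p,q,r] = [q,r] − [p,r] + [p,q]. For instance
  ∂[4,6,7] = [6,7] − [4,7] + [4,6],
  ∂[1,6,9] = [6,9] − [1,9] + [1,6].
The resulting 27×18 matrix has rank 18, and its Smith normal form has invariant factors (1,1,1,1,1,1,1,1,1,1,1,1,1,1,1,1,1,2).

From H_k ≅ ker(∂_k) / im(∂_{k+1}) we obtain:

  H_0: rank C_0 − rank ∂_1 = 9 − 8 = 1, and the invariant factors of ∂_1 are all 1, so H_0 = Z.
  H_1: rank ker ∂_1 − rank ∂_2 = (27 − 8) − 18 = 1, and ∂_2 has invariant factor 2 > 1, so H_1 = Z ⊕ Z_2.
  H_2: rank ker ∂_2 − rank ∂_3 = (18 − 18) − 0 = 0, and there is no ∂_3, so H_2 = 0.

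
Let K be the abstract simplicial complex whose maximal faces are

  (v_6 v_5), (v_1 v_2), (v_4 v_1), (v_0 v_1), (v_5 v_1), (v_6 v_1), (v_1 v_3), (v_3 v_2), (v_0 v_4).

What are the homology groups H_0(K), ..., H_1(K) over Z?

Order the vertices as v_0 < v_1 < v_2 < v_3 < v_4 < v_5 < v_6. Listing each simplex with vertices in this order, K has dimension 1 with simplices:

  0-simplices (7): [v_0], [v_1], [v_2], [v_3], [v_4], [v_5], [v_6]
  1-simplices (9): [v_0,v_1], [v_0,v_4], [v_1,v_2], [v_1,v_3], [v_1,v_4], [v_1,v_5], [v_1,v_6], [v_2,v_3], [v_5,v_6]

giving chain groups C_0 ≅ Z^7, C_1 ≅ Z^9.

The boundary map ∂_1: C_1 → C_0 maps an edge to its endpoints' difference, ∂[p,q] = q − p.
The resulting 7×9 matrix has rank 6, and its Smith normal form has invariant factors (1,1,1,1,1,1).

Reading off H_k = ker ∂_k / im ∂_{k+1}:

  H_0: rank C_0 − rank ∂_1 = 7 − 6 = 1, and the invariant factors of ∂_1 are all 1, so H_0 = Z.
  H_1: rank ker ∂_1 − rank ∂_2 = (9 − 6) − 0 = 3, and there is no ∂_2, so H_1 = Z^3.

As a check, the Euler characteristic is 7 − 9 = -2, which agrees with 1 − 3 = -2.

H_0 = Z,  H_1 = Z^3.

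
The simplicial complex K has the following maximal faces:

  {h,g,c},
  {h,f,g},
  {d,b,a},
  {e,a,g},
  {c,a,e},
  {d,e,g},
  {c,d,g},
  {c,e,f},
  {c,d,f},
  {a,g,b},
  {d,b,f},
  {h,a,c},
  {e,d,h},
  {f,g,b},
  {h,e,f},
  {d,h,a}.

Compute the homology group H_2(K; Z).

H_2 = Z.

We work with the vertex ordering a < b < c < d < e < f < g < h. The simplices of K, each written with vertices in increasing order, are:

  0-simplices (8): a, b, c, d, e, f, g, h
  1-simplices (24): ab, ac, ad, ae, ag, ah, bd, bf, bg, cd, ce, cf, cg, ch, de, df, dg, dh, ef, eg, eh, fg, fh, gh
  2-simplices (16): abd, abg, ace, ach, adh, aeg, bdf, bfg, cdf, cdg, cef, cgh, deg, deh, efh, fgh

Hence C_0 ≅ Z^8, C_1 ≅ Z^24, C_2 ≅ Z^16.

The boundary map ∂_1: C_1 → C_0 is given by ∂[p,q] = [q] − [p]. For instance
  ∂de = e − d.
This gives a 8×24 integer matrix of rank 7; reducing to Smith normal form yields diagonal entries (1,1,1,1,1,1,1).

Boundary ∂_2: C_2 → C_1 acts by ∂[p,q,r] = [q,r] − [p,r] + [p,q]. For instance
  ∂cdg = dg − cg + cd,
  ∂aeg = eg − ag + ae.
The 24×16 boundary matrix has rank 15 and Smith normal form diag(1,1,1,1,1,1,1,1,1,1,1,1,1,1,1).

Now H_k = ker ∂_k / im ∂_{k+1}, so:

  H_2: rank ker ∂_2 − rank ∂_3 = (16 − 15) − 0 = 1, and there is no ∂_3, so H_2 = Z.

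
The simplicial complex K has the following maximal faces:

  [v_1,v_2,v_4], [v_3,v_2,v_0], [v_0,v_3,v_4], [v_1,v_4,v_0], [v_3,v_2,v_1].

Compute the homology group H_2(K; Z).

Order the vertices as v_0 < v_1 < v_2 < v_3 < v_4. Listing each simplex with vertices in this order, K has dimension 2 with simplices:

  0-simplices (5): [v_0], [v_1], [v_2], [v_3], [v_4]
  1-simplices (10): [v_0,v_1], [v_0,v_2], [v_0,v_3], [v_0,v_4], [v_1,v_2], [v_1,v_3], [v_1,v_4], [v_2,v_3], [v_2,v_4], [v_3,v_4]
  2-simplices (5): [v_0,v_1,v_4], [v_0,v_2,v_3], [v_0,v_3,v_4], [v_1,v_2,v_3], [v_1,v_2,v_4]

giving chain groups C_0 ≅ Z^5, C_1 ≅ Z^10, C_2 ≅ Z^5.

∂_1: C_1 → C_0 sends each edge [p,q] (with p < q) to q − p. For instance
  ∂[v_1,v_3] = [v_3] − [v_1].
The 5×10 boundary matrix has rank 4 and Smith normal form diag(1,1,1,1).

∂_2: C_2 → C_1 acts by ∂[p,q,r] = [q,r] − [p,r] + [p,q]. For instance
  ∂[v_0,v_1,v_4] = [v_1,v_4] − [v_0,v_4] + [v_0,v_1],
  ∂[v_1,v_2,v_4] = [v_2,v_4] − [v_1,v_4] + [v_1,v_2].
The 10×5 boundary matrix has rank 5 and Smith normal form diag(1,1,1,1,1).

Computing H_k = (kernel of ∂_k) / (image of ∂_{k+1}):

  H_2: rank ker ∂_2 − rank ∂_3 = (5 − 5) − 0 = 0, and there is no ∂_3, so H_2 = 0.

(K is a triangulation of the Möbius band.)

H_2 = 0.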